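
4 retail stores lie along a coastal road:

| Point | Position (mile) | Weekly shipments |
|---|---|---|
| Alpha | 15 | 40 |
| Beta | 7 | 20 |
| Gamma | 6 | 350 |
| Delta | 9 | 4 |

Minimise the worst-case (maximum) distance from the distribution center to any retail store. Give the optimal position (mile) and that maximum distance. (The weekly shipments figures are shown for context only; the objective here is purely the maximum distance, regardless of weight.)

location 10.5, max distance 4.5

The 1-center on a line is the midpoint of the two extreme points: leftmost at 6, rightmost at 15.
Optimal location = (6 + 15)/2 = 10.5; maximum distance = (15 − 6)/2 = 4.5.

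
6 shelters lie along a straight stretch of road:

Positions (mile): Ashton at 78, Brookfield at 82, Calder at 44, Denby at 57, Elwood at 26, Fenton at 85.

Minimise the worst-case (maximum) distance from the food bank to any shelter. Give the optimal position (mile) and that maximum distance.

The 1-center on a line is the midpoint of the two extreme points: leftmost at 26, rightmost at 85.
Optimal location = (26 + 85)/2 = 55.5; maximum distance = (85 − 26)/2 = 29.5.

location 55.5, max distance 29.5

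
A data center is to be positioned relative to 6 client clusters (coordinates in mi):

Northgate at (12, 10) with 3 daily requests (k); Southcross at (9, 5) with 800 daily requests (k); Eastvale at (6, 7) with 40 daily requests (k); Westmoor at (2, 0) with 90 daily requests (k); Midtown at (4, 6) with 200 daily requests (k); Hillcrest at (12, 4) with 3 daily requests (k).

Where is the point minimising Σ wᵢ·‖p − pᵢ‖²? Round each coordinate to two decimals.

The minimiser of Σwᵢ‖p−pᵢ‖² is the weighted centroid p* = (Σwᵢpᵢ)/(Σwᵢ).
Σwᵢ = 1136.
Σwᵢxᵢ = 3·12 + 800·9 + 40·6 + 90·2 + 200·4 + 3·12 = 8492.
Σwᵢyᵢ = 3·10 + 800·5 + 40·7 + 90·0 + 200·6 + 3·4 = 5522.
x* = 8492/1136 = 7.48, y* = 5522/1136 = 4.86.

(7.48, 4.86)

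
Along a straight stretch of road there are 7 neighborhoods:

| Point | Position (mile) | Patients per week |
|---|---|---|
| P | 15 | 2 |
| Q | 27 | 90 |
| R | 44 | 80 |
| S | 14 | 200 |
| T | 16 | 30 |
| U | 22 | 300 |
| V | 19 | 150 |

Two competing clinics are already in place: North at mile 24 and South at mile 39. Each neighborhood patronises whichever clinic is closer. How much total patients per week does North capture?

The indifferent point is the midpoint (24+39)/2 = 31.5; neighborhoods left of it (closer to North at 24) go to North, those right go to South.
  S at 14 (w=200) → North
  P at 15 (w=2) → North
  T at 16 (w=30) → North
  V at 19 (w=150) → North
  U at 22 (w=300) → North
  Q at 27 (w=90) → North
  R at 44 (w=80) → South
North captures 772; South captures 80.

772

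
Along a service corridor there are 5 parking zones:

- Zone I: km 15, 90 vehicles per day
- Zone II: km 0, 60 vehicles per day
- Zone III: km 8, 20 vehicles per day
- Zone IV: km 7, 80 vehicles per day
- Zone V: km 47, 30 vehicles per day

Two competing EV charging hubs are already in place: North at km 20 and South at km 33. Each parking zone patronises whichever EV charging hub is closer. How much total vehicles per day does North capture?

250

The indifferent point is the midpoint (20+33)/2 = 26.5; parking zones left of it (closer to North at 20) go to North, those right go to South.
  Zone II at 0 (w=60) → North
  Zone IV at 7 (w=80) → North
  Zone III at 8 (w=20) → North
  Zone I at 15 (w=90) → North
  Zone V at 47 (w=30) → South
North captures 250; South captures 30.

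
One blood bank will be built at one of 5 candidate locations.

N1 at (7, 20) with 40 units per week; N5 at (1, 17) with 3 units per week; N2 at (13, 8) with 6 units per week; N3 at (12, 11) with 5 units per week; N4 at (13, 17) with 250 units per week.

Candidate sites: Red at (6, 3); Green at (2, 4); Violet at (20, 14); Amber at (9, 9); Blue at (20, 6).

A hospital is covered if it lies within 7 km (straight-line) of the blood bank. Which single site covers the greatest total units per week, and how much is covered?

Coverage radius r = 7 km; a point is covered iff (Δx)²+(Δy)² ≤ 7² = 49.
  Red (6, 3): covers {none} → 0
  Green (2, 4): covers {none} → 0
  Violet (20, 14): covers {none} → 0
  Amber (9, 9): covers {N2, N3} → 11
  Blue (20, 6): covers {none} → 0
Maximum coverage at Amber: 11 units per week.

Amber, covering 11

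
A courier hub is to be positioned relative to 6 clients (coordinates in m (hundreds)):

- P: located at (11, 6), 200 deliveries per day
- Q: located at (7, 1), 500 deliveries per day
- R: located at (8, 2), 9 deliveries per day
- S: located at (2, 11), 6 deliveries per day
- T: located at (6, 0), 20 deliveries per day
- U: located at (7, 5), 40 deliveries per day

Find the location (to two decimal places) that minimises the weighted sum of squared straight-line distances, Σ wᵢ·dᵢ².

The minimiser of Σwᵢ‖p−pᵢ‖² is the weighted centroid p* = (Σwᵢpᵢ)/(Σwᵢ).
Σwᵢ = 775.
Σwᵢxᵢ = 200·11 + 500·7 + 9·8 + 6·2 + 20·6 + 40·7 = 6184.
Σwᵢyᵢ = 200·6 + 500·1 + 9·2 + 6·11 + 20·0 + 40·5 = 1984.
x* = 6184/775 = 7.98, y* = 1984/775 = 2.56.

(7.98, 2.56)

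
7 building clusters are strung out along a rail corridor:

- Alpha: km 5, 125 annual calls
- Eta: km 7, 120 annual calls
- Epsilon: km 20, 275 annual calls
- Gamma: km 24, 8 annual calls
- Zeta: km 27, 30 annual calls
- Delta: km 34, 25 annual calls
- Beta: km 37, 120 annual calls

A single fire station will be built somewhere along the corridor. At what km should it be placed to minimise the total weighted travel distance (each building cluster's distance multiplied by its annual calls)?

x = 20

For a sum of weighted absolute distances on a line, the optimum is the weighted median (not the mean). Total weight W = 703; half-weight = 351.5.
Sort by position and accumulate weight:
  km 5 (Alpha, w=125) → cum 125
  km 7 (Eta, w=120) → cum 245
  km 20 (Epsilon, w=275) → cum 520  ≥ 351.5 → median here
  km 24 (Gamma, w=8) → cum 528
  km 27 (Zeta, w=30) → cum 558
  km 34 (Delta, w=25) → cum 583
  km 37 (Beta, w=120) → cum 703
Optimal location: km 20.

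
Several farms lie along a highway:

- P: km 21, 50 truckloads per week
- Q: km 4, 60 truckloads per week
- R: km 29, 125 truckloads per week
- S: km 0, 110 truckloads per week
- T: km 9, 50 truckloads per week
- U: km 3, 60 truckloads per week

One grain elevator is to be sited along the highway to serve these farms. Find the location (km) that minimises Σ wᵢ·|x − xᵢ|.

x = 4

For a sum of weighted absolute distances on a line, the optimum is the weighted median (not the mean). Total weight W = 455; half-weight = 227.5.
Sort by position and accumulate weight:
  km 0 (S, w=110) → cum 110
  km 3 (U, w=60) → cum 170
  km 4 (Q, w=60) → cum 230  ≥ 227.5 → median here
  km 9 (T, w=50) → cum 280
  km 21 (P, w=50) → cum 330
  km 29 (R, w=125) → cum 455
Optimal location: km 4.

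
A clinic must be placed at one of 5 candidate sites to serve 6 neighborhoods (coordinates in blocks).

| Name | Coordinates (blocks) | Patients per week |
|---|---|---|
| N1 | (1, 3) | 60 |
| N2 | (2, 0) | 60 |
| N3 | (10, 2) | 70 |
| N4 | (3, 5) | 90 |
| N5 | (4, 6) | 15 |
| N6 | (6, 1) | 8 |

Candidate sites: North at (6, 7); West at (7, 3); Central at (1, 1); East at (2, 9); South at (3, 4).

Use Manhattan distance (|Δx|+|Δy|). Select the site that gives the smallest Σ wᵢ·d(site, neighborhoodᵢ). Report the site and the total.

South, total 1293 blocks

Total weighted distance at each candidate:
  North (6, 7): total = 2373
  West (7, 3): total = 1774
  Central (1, 1): total = 1640
  East (2, 9): total = 2631
  South (3, 4): total = 1293
Minimum is at South with total 1293 blocks.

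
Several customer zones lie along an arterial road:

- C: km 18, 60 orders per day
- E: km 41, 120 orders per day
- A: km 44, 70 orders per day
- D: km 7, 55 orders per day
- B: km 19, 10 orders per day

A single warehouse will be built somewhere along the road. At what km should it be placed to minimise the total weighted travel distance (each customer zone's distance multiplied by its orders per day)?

For a sum of weighted absolute distances on a line, the optimum is the weighted median (not the mean). Total weight W = 315; half-weight = 157.5.
Sort by position and accumulate weight:
  km 7 (D, w=55) → cum 55
  km 18 (C, w=60) → cum 115
  km 19 (B, w=10) → cum 125
  km 41 (E, w=120) → cum 245  ≥ 157.5 → median here
  km 44 (A, w=70) → cum 315
Optimal location: km 41.

x = 41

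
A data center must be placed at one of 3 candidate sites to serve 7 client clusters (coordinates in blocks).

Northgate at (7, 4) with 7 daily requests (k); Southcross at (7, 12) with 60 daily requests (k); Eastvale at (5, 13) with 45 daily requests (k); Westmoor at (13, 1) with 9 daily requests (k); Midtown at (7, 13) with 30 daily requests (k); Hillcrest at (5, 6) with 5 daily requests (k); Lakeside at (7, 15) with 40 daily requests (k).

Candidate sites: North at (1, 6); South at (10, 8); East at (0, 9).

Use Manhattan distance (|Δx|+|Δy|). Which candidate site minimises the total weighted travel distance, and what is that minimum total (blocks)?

Total weighted distance at each candidate:
  North (1, 6): total = 2434
  South (10, 8): total = 1684
  East (0, 9): total = 2168
Minimum is at South with total 1684 blocks.

South, total 1684 blocks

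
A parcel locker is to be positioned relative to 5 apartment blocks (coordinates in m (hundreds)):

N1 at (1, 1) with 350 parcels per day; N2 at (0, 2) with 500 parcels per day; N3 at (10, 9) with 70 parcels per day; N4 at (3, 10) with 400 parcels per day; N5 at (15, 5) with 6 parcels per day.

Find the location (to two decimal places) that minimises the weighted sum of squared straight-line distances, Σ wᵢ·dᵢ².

The minimiser of Σwᵢ‖p−pᵢ‖² is the weighted centroid p* = (Σwᵢpᵢ)/(Σwᵢ).
Σwᵢ = 1326.
Σwᵢxᵢ = 350·1 + 500·0 + 70·10 + 400·3 + 6·15 = 2340.
Σwᵢyᵢ = 350·1 + 500·2 + 70·9 + 400·10 + 6·5 = 6010.
x* = 2340/1326 = 1.76, y* = 6010/1326 = 4.53.

(1.76, 4.53)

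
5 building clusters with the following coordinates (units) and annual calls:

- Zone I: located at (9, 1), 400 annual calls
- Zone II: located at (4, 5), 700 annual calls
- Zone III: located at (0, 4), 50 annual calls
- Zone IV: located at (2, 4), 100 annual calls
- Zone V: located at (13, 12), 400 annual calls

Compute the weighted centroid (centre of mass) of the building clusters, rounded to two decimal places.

The minimiser of Σwᵢ‖p−pᵢ‖² is the weighted centroid p* = (Σwᵢpᵢ)/(Σwᵢ).
Σwᵢ = 1650.
Σwᵢxᵢ = 400·9 + 700·4 + 50·0 + 100·2 + 400·13 = 11800.
Σwᵢyᵢ = 400·1 + 700·5 + 50·4 + 100·4 + 400·12 = 9300.
x* = 11800/1650 = 7.15, y* = 9300/1650 = 5.64.

(7.15, 5.64)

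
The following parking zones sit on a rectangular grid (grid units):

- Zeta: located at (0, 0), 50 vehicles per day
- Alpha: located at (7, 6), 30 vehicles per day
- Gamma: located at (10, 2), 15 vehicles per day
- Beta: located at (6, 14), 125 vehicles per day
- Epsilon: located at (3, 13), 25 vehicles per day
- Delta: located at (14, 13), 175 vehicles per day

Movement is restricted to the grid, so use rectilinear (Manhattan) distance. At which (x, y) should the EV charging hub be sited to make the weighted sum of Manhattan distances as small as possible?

Manhattan distance separates: Σwᵢ(|x−xᵢ|+|y−yᵢ|) = Σwᵢ|x−xᵢ| + Σwᵢ|y−yᵢ|, so x and y are optimised independently as 1-D weighted medians.
Total weight W = 420; half = 210.
x-coordinate, sorted with cumulative weight:
  x=0 (Zeta, w=50) cum 50
  x=3 (Epsilon, w=25) cum 75
  x=6 (Beta, w=125) cum 200
  x=7 (Alpha, w=30) cum 230  ← median
  x=10 (Gamma, w=15) cum 245
  x=14 (Delta, w=175) cum 420
⇒ x* = 7
y-coordinate, sorted with cumulative weight:
  y=0 (Zeta, w=50) cum 50
  y=2 (Gamma, w=15) cum 65
  y=6 (Alpha, w=30) cum 95
  y=13 (Epsilon, w=25) cum 120
  y=13 (Delta, w=175) cum 295  ← median
  y=14 (Beta, w=125) cum 420
⇒ y* = 13

(7, 13)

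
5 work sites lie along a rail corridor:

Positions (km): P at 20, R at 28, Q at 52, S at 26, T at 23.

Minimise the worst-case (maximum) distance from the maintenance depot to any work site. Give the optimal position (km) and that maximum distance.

The 1-center on a line is the midpoint of the two extreme points: leftmost at 20, rightmost at 52.
Optimal location = (20 + 52)/2 = 36; maximum distance = (52 − 20)/2 = 16.

location 36, max distance 16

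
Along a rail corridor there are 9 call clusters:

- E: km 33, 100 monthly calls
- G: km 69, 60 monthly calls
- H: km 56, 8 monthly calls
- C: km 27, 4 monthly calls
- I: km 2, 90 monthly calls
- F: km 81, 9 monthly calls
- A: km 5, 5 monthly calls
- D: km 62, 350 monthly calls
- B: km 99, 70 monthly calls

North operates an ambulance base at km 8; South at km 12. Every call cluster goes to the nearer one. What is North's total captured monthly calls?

The indifferent point is the midpoint (8+12)/2 = 10; call clusters left of it (closer to North at 8) go to North, those right go to South.
  I at 2 (w=90) → North
  A at 5 (w=5) → North
  C at 27 (w=4) → South
  E at 33 (w=100) → South
  H at 56 (w=8) → South
  D at 62 (w=350) → South
  G at 69 (w=60) → South
  F at 81 (w=9) → South
  B at 99 (w=70) → South
North captures 95; South captures 601.

95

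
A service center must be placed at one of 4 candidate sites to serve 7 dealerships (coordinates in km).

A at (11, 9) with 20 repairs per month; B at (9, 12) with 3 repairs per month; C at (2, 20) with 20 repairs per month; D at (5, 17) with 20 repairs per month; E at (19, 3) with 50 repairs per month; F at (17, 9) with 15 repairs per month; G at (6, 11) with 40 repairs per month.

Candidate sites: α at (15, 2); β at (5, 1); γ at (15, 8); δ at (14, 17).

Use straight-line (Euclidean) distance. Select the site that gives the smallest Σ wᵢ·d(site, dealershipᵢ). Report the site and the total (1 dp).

γ, total 1460.2 km

Total weighted distance at each candidate:
  α (15, 2): total = 1825.3
  β (5, 1): total = 2265.3
  γ (15, 8): total = 1460.2
  δ (14, 17): total = 1890.9
Minimum is at γ with total 1460.2 km.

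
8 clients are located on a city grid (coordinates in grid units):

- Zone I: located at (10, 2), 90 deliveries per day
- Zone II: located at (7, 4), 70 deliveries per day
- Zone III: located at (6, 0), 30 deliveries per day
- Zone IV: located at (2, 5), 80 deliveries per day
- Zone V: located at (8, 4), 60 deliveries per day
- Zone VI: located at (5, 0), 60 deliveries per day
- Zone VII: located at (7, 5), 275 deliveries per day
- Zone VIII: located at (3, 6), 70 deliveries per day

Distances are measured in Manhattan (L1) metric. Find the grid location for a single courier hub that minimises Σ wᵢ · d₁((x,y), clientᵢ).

Manhattan distance separates: Σwᵢ(|x−xᵢ|+|y−yᵢ|) = Σwᵢ|x−xᵢ| + Σwᵢ|y−yᵢ|, so x and y are optimised independently as 1-D weighted medians.
Total weight W = 735; half = 367.5.
x-coordinate, sorted with cumulative weight:
  x=2 (Zone IV, w=80) cum 80
  x=3 (Zone VIII, w=70) cum 150
  x=5 (Zone VI, w=60) cum 210
  x=6 (Zone III, w=30) cum 240
  x=7 (Zone II, w=70) cum 310
  x=7 (Zone VII, w=275) cum 585  ← median
  x=8 (Zone V, w=60) cum 645
  x=10 (Zone I, w=90) cum 735
⇒ x* = 7
y-coordinate, sorted with cumulative weight:
  y=0 (Zone III, w=30) cum 30
  y=0 (Zone VI, w=60) cum 90
  y=2 (Zone I, w=90) cum 180
  y=4 (Zone II, w=70) cum 250
  y=4 (Zone V, w=60) cum 310
  y=5 (Zone IV, w=80) cum 390  ← median
  y=5 (Zone VII, w=275) cum 665
  y=6 (Zone VIII, w=70) cum 735
⇒ y* = 5

(7, 5)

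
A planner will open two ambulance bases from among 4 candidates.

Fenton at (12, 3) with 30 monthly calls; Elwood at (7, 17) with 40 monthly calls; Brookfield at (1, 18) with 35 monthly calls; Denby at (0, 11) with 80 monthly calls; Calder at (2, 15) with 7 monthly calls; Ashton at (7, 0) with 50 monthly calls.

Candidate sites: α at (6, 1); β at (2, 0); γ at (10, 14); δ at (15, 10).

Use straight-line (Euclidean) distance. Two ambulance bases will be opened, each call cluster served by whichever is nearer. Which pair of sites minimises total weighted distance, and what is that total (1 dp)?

{α, γ}, total 1666.5

Evaluate every pair (each demand assigned to the nearer of the two):
  {α, γ}: total = 1666.5
  {β, γ}: total = 1969.3
  {γ, δ}: total = 2274.9
  {α, δ}: total = 2280.5
  {β, δ}: total = 2460.0
  {α, β}: total = 2518.2
Best pair: {α, γ} with total 1666.5.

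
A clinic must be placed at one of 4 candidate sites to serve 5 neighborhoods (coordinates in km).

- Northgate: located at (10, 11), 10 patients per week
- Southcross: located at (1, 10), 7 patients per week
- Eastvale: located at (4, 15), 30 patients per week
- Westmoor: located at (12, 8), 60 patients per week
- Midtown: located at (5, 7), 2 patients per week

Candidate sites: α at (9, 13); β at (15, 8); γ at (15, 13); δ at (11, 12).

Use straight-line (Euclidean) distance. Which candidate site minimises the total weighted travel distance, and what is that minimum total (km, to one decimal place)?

Total weighted distance at each candidate:
  α (9, 13): total = 608.0
  β (15, 8): total = 748.6
  γ (15, 13): total = 862.7
  δ (11, 12): total = 577.0
Minimum is at δ with total 577.0 km.

δ, total 577.0 km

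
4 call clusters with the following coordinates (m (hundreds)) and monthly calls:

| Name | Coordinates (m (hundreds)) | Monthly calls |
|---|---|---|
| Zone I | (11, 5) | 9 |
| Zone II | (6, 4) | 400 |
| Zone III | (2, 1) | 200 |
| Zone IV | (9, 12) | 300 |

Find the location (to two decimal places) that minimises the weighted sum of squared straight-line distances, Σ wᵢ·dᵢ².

The minimiser of Σwᵢ‖p−pᵢ‖² is the weighted centroid p* = (Σwᵢpᵢ)/(Σwᵢ).
Σwᵢ = 909.
Σwᵢxᵢ = 9·11 + 400·6 + 200·2 + 300·9 = 5599.
Σwᵢyᵢ = 9·5 + 400·4 + 200·1 + 300·12 = 5445.
x* = 5599/909 = 6.16, y* = 5445/909 = 5.99.

(6.16, 5.99)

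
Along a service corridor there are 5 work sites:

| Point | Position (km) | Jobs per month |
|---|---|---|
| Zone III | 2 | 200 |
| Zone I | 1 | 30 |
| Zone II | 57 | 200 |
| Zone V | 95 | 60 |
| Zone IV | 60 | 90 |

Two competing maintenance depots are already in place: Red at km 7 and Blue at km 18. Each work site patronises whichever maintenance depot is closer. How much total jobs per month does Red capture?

The indifferent point is the midpoint (7+18)/2 = 12.5; work sites left of it (closer to Red at 7) go to Red, those right go to Blue.
  Zone I at 1 (w=30) → Red
  Zone III at 2 (w=200) → Red
  Zone II at 57 (w=200) → Blue
  Zone IV at 60 (w=90) → Blue
  Zone V at 95 (w=60) → Blue
Red captures 230; Blue captures 350.

230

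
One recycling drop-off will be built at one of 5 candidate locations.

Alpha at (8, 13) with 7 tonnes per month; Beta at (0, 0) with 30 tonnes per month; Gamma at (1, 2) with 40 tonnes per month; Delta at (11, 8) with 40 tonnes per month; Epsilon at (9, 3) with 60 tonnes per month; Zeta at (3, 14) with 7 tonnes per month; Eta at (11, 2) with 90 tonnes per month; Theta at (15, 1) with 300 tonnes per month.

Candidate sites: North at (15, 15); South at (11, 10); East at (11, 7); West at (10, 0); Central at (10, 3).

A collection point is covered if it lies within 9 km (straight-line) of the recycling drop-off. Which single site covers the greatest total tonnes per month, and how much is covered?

East, covering 497

Coverage radius r = 9 km; a point is covered iff (Δx)²+(Δy)² ≤ 9² = 81.
  North (15, 15): covers {Alpha, Delta} → 47
  South (11, 10): covers {Alpha, Delta, Epsilon, Zeta, Eta} → 204
  East (11, 7): covers {Alpha, Delta, Epsilon, Eta, Theta} → 497
  West (10, 0): covers {Delta, Epsilon, Eta, Theta} → 490
  Central (10, 3): covers {Delta, Epsilon, Eta, Theta} → 490
Maximum coverage at East: 497 tonnes per month.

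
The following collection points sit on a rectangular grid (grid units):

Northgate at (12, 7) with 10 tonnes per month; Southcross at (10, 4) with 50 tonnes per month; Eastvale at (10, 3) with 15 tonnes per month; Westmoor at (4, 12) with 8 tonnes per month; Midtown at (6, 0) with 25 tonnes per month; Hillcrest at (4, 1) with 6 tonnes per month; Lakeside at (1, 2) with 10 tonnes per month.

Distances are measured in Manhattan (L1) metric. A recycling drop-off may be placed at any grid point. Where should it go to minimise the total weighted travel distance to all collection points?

Manhattan distance separates: Σwᵢ(|x−xᵢ|+|y−yᵢ|) = Σwᵢ|x−xᵢ| + Σwᵢ|y−yᵢ|, so x and y are optimised independently as 1-D weighted medians.
Total weight W = 124; half = 62.
x-coordinate, sorted with cumulative weight:
  x=1 (Lakeside, w=10) cum 10
  x=4 (Westmoor, w=8) cum 18
  x=4 (Hillcrest, w=6) cum 24
  x=6 (Midtown, w=25) cum 49
  x=10 (Southcross, w=50) cum 99  ← median
  x=10 (Eastvale, w=15) cum 114
  x=12 (Northgate, w=10) cum 124
⇒ x* = 10
y-coordinate, sorted with cumulative weight:
  y=0 (Midtown, w=25) cum 25
  y=1 (Hillcrest, w=6) cum 31
  y=2 (Lakeside, w=10) cum 41
  y=3 (Eastvale, w=15) cum 56
  y=4 (Southcross, w=50) cum 106  ← median
  y=7 (Northgate, w=10) cum 116
  y=12 (Westmoor, w=8) cum 124
⇒ y* = 4

(10, 4)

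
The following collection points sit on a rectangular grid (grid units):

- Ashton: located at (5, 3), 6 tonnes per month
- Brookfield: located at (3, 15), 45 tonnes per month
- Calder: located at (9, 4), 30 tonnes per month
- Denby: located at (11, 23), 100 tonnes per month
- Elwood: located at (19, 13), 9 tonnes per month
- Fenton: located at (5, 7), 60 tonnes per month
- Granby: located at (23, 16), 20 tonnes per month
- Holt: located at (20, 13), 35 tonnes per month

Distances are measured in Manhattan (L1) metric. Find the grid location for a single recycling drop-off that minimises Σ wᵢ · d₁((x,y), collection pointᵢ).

(11, 15)

Manhattan distance separates: Σwᵢ(|x−xᵢ|+|y−yᵢ|) = Σwᵢ|x−xᵢ| + Σwᵢ|y−yᵢ|, so x and y are optimised independently as 1-D weighted medians.
Total weight W = 305; half = 152.5.
x-coordinate, sorted with cumulative weight:
  x=3 (Brookfield, w=45) cum 45
  x=5 (Ashton, w=6) cum 51
  x=5 (Fenton, w=60) cum 111
  x=9 (Calder, w=30) cum 141
  x=11 (Denby, w=100) cum 241  ← median
  x=19 (Elwood, w=9) cum 250
  x=20 (Holt, w=35) cum 285
  x=23 (Granby, w=20) cum 305
⇒ x* = 11
y-coordinate, sorted with cumulative weight:
  y=3 (Ashton, w=6) cum 6
  y=4 (Calder, w=30) cum 36
  y=7 (Fenton, w=60) cum 96
  y=13 (Elwood, w=9) cum 105
  y=13 (Holt, w=35) cum 140
  y=15 (Brookfield, w=45) cum 185  ← median
  y=16 (Granby, w=20) cum 205
  y=23 (Denby, w=100) cum 305
⇒ y* = 15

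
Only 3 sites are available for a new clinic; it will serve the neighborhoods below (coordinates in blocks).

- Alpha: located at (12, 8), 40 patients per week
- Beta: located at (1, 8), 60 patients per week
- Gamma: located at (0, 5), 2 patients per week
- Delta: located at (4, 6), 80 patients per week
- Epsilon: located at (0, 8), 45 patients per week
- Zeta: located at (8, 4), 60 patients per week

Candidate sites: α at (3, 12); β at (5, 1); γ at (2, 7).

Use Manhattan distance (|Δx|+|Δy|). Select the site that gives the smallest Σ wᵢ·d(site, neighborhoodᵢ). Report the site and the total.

Total weighted distance at each candidate:
  α (3, 12): total = 2555
  β (5, 1): total = 2618
  γ (2, 7): total = 1483
Minimum is at γ with total 1483 blocks.

γ, total 1483 blocks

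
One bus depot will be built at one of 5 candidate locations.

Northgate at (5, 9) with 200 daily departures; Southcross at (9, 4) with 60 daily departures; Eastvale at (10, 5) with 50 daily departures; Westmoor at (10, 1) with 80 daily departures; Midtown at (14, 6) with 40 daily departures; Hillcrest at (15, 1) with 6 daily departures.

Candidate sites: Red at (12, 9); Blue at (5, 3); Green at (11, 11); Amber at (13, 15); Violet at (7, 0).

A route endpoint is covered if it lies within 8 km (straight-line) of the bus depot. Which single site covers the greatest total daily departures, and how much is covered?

Coverage radius r = 8 km; a point is covered iff (Δx)²+(Δy)² ≤ 8² = 64.
  Red (12, 9): covers {Northgate, Southcross, Eastvale, Midtown} → 350
  Blue (5, 3): covers {Northgate, Southcross, Eastvale, Westmoor} → 390
  Green (11, 11): covers {Northgate, Southcross, Eastvale, Midtown} → 350
  Amber (13, 15): covers {none} → 0
  Violet (7, 0): covers {Southcross, Eastvale, Westmoor} → 190
Maximum coverage at Blue: 390 daily departures.

Blue, covering 390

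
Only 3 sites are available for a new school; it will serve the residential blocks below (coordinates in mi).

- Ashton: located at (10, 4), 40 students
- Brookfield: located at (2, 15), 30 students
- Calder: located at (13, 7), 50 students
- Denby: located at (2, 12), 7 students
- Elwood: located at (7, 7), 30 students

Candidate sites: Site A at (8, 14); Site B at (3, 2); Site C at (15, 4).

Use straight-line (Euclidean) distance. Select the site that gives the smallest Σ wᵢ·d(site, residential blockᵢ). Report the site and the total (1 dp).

Site C, total 1254.3 mi

Total weighted distance at each candidate:
  Site A (8, 14): total = 1276.9
  Site B (3, 2): total = 1503.8
  Site C (15, 4): total = 1254.3
Minimum is at Site C with total 1254.3 mi.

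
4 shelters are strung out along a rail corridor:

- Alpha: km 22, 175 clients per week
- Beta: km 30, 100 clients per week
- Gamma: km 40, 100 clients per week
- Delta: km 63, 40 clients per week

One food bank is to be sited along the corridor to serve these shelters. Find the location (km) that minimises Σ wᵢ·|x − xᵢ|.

For a sum of weighted absolute distances on a line, the optimum is the weighted median (not the mean). Total weight W = 415; half-weight = 207.5.
Sort by position and accumulate weight:
  km 22 (Alpha, w=175) → cum 175
  km 30 (Beta, w=100) → cum 275  ≥ 207.5 → median here
  km 40 (Gamma, w=100) → cum 375
  km 63 (Delta, w=40) → cum 415
Optimal location: km 30.

x = 30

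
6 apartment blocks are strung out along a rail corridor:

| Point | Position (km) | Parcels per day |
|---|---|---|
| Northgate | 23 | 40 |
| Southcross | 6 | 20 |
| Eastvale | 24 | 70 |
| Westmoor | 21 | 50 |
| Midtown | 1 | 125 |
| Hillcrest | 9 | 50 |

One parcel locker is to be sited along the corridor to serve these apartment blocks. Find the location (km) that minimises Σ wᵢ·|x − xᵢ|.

For a sum of weighted absolute distances on a line, the optimum is the weighted median (not the mean). Total weight W = 355; half-weight = 177.5.
Sort by position and accumulate weight:
  km 1 (Midtown, w=125) → cum 125
  km 6 (Southcross, w=20) → cum 145
  km 9 (Hillcrest, w=50) → cum 195  ≥ 177.5 → median here
  km 21 (Westmoor, w=50) → cum 245
  km 23 (Northgate, w=40) → cum 285
  km 24 (Eastvale, w=70) → cum 355
Optimal location: km 9.

x = 9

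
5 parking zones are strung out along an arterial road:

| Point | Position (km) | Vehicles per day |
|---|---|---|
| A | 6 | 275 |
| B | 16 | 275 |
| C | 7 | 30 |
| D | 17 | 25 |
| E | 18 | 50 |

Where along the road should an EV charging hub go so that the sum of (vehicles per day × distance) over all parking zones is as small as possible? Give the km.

x = 16

For a sum of weighted absolute distances on a line, the optimum is the weighted median (not the mean). Total weight W = 655; half-weight = 327.5.
Sort by position and accumulate weight:
  km 6 (A, w=275) → cum 275
  km 7 (C, w=30) → cum 305
  km 16 (B, w=275) → cum 580  ≥ 327.5 → median here
  km 17 (D, w=25) → cum 605
  km 18 (E, w=50) → cum 655
Optimal location: km 16.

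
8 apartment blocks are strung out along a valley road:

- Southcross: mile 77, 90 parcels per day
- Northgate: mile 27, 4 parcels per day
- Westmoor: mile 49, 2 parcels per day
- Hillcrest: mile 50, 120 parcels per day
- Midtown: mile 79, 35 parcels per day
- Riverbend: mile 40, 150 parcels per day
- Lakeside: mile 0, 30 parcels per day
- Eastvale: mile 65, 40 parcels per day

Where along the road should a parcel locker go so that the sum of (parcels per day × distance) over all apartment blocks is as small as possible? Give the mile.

For a sum of weighted absolute distances on a line, the optimum is the weighted median (not the mean). Total weight W = 471; half-weight = 235.5.
Sort by position and accumulate weight:
  mile 0 (Lakeside, w=30) → cum 30
  mile 27 (Northgate, w=4) → cum 34
  mile 40 (Riverbend, w=150) → cum 184
  mile 49 (Westmoor, w=2) → cum 186
  mile 50 (Hillcrest, w=120) → cum 306  ≥ 235.5 → median here
  mile 65 (Eastvale, w=40) → cum 346
  mile 77 (Southcross, w=90) → cum 436
  mile 79 (Midtown, w=35) → cum 471
Optimal location: mile 50.

x = 50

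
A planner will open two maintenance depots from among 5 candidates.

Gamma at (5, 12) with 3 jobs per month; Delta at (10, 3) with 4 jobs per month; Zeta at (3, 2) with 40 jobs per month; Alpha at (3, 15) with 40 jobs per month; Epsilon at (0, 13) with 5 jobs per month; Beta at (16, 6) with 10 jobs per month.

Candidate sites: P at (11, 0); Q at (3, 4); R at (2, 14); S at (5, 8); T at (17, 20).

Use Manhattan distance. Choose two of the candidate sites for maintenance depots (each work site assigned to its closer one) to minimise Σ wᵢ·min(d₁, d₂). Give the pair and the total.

Evaluate every pair (each demand assigned to the nearer of the two):
  {Q, R}: total = 372
  {R, S}: total = 597
  {P, R}: total = 636
  {Q, S}: total = 664
  {P, Q}: total = 736
  {Q, T}: total = 792
  {R, T}: total = 856
  {P, S}: total = 868
  {S, T}: total = 912
  {P, T}: total = 1460
Best pair: {Q, R} with total 372.

{Q, R}, total 372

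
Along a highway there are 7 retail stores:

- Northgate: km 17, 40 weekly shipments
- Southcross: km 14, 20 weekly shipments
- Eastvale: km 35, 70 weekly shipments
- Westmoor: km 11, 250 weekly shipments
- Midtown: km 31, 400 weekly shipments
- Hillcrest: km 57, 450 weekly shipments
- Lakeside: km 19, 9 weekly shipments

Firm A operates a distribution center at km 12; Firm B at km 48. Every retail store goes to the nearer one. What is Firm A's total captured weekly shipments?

The indifferent point is the midpoint (12+48)/2 = 30; retail stores left of it (closer to Firm A at 12) go to Firm A, those right go to Firm B.
  Westmoor at 11 (w=250) → Firm A
  Southcross at 14 (w=20) → Firm A
  Northgate at 17 (w=40) → Firm A
  Lakeside at 19 (w=9) → Firm A
  Midtown at 31 (w=400) → Firm B
  Eastvale at 35 (w=70) → Firm B
  Hillcrest at 57 (w=450) → Firm B
Firm A captures 319; Firm B captures 920.

319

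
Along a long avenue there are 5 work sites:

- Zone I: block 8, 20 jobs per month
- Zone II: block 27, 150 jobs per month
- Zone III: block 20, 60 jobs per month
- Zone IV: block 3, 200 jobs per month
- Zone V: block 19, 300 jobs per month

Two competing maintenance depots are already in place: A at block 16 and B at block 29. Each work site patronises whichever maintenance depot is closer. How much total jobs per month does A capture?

The indifferent point is the midpoint (16+29)/2 = 22.5; work sites left of it (closer to A at 16) go to A, those right go to B.
  Zone IV at 3 (w=200) → A
  Zone I at 8 (w=20) → A
  Zone V at 19 (w=300) → A
  Zone III at 20 (w=60) → A
  Zone II at 27 (w=150) → B
A captures 580; B captures 150.

580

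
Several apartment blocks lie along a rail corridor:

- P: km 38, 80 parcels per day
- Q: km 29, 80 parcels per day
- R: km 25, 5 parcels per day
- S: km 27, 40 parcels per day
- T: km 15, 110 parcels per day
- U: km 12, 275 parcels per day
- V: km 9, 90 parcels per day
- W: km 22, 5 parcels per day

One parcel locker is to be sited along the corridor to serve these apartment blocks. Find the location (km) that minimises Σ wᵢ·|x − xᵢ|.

x = 12

For a sum of weighted absolute distances on a line, the optimum is the weighted median (not the mean). Total weight W = 685; half-weight = 342.5.
Sort by position and accumulate weight:
  km 9 (V, w=90) → cum 90
  km 12 (U, w=275) → cum 365  ≥ 342.5 → median here
  km 15 (T, w=110) → cum 475
  km 22 (W, w=5) → cum 480
  km 25 (R, w=5) → cum 485
  km 27 (S, w=40) → cum 525
  km 29 (Q, w=80) → cum 605
  km 38 (P, w=80) → cum 685
Optimal location: km 12.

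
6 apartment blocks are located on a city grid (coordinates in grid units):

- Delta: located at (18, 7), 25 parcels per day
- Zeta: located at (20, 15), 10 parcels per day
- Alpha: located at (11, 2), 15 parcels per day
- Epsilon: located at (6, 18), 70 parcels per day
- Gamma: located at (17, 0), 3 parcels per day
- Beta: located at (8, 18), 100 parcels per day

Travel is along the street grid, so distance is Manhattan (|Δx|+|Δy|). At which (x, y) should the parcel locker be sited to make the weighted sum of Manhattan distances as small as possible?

Manhattan distance separates: Σwᵢ(|x−xᵢ|+|y−yᵢ|) = Σwᵢ|x−xᵢ| + Σwᵢ|y−yᵢ|, so x and y are optimised independently as 1-D weighted medians.
Total weight W = 223; half = 111.5.
x-coordinate, sorted with cumulative weight:
  x=6 (Epsilon, w=70) cum 70
  x=8 (Beta, w=100) cum 170  ← median
  x=11 (Alpha, w=15) cum 185
  x=17 (Gamma, w=3) cum 188
  x=18 (Delta, w=25) cum 213
  x=20 (Zeta, w=10) cum 223
⇒ x* = 8
y-coordinate, sorted with cumulative weight:
  y=0 (Gamma, w=3) cum 3
  y=2 (Alpha, w=15) cum 18
  y=7 (Delta, w=25) cum 43
  y=15 (Zeta, w=10) cum 53
  y=18 (Epsilon, w=70) cum 123  ← median
  y=18 (Beta, w=100) cum 223
⇒ y* = 18

(8, 18)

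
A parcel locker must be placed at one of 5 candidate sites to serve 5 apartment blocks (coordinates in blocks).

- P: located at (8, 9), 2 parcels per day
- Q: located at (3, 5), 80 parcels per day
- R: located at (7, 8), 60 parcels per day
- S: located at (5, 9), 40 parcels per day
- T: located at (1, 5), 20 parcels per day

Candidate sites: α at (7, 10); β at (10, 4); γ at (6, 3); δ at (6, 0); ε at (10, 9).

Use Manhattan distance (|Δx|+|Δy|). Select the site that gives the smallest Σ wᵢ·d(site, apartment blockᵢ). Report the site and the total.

Total weighted distance at each candidate:
  α (7, 10): total = 1184
  β (10, 4): total = 1674
  γ (6, 3): total = 1196
  δ (6, 0): total = 1802
  ε (10, 9): total = 1584
Minimum is at α with total 1184 blocks.

α, total 1184 blocks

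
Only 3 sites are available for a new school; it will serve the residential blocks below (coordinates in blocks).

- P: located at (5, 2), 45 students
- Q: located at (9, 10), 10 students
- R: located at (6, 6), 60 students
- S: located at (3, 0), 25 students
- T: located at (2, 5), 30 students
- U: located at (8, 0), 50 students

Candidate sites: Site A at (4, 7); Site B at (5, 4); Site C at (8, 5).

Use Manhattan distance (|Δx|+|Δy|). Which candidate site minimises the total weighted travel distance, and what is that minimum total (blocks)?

Site B, total 990 blocks

Total weighted distance at each candidate:
  Site A (4, 7): total = 1400
  Site B (5, 4): total = 990
  Site C (8, 5): total = 1190
Minimum is at Site B with total 990 blocks.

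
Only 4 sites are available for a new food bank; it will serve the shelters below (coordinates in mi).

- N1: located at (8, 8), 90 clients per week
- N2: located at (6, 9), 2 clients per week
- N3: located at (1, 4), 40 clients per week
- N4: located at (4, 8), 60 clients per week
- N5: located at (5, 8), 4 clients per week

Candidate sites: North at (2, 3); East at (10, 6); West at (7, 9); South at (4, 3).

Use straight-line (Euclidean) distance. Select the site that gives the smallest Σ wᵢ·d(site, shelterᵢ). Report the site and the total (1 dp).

West, total 640.4 mi

Total weighted distance at each candidate:
  North (2, 3): total = 1120.3
  East (10, 6): total = 1034.4
  West (7, 9): total = 640.4
  South (4, 3): total = 1035.8
Minimum is at West with total 640.4 mi.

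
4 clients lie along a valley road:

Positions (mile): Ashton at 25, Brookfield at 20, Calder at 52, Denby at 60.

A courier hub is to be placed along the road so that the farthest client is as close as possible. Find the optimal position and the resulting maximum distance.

The 1-center on a line is the midpoint of the two extreme points: leftmost at 20, rightmost at 60.
Optimal location = (20 + 60)/2 = 40; maximum distance = (60 − 20)/2 = 20.

location 40, max distance 20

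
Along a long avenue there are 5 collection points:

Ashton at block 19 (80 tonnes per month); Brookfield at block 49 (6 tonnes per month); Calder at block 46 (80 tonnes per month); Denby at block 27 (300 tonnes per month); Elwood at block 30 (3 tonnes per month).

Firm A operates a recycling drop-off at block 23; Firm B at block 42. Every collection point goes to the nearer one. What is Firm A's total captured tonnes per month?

383

The indifferent point is the midpoint (23+42)/2 = 32.5; collection points left of it (closer to Firm A at 23) go to Firm A, those right go to Firm B.
  Ashton at 19 (w=80) → Firm A
  Denby at 27 (w=300) → Firm A
  Elwood at 30 (w=3) → Firm A
  Calder at 46 (w=80) → Firm B
  Brookfield at 49 (w=6) → Firm B
Firm A captures 383; Firm B captures 86.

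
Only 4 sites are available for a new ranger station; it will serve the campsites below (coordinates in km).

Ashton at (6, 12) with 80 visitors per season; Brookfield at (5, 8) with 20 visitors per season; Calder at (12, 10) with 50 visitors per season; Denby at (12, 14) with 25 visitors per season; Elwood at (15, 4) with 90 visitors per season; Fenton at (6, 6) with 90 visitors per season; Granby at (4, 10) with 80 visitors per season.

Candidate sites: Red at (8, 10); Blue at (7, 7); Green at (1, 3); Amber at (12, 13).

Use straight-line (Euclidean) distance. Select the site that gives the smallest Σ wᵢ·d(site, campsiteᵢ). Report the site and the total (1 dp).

Red, total 2192.1 km

Total weighted distance at each candidate:
  Red (8, 10): total = 2192.1
  Blue (7, 7): total = 2194.9
  Green (1, 3): total = 4389.8
  Amber (12, 13): total = 3200.8
Minimum is at Red with total 2192.1 km.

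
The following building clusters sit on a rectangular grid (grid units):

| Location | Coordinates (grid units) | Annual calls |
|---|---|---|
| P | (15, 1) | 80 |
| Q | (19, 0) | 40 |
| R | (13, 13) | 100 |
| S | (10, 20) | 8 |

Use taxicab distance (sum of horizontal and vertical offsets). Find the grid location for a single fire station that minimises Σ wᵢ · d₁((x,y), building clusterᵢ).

(15, 1)

Manhattan distance separates: Σwᵢ(|x−xᵢ|+|y−yᵢ|) = Σwᵢ|x−xᵢ| + Σwᵢ|y−yᵢ|, so x and y are optimised independently as 1-D weighted medians.
Total weight W = 228; half = 114.
x-coordinate, sorted with cumulative weight:
  x=10 (S, w=8) cum 8
  x=13 (R, w=100) cum 108
  x=15 (P, w=80) cum 188  ← median
  x=19 (Q, w=40) cum 228
⇒ x* = 15
y-coordinate, sorted with cumulative weight:
  y=0 (Q, w=40) cum 40
  y=1 (P, w=80) cum 120  ← median
  y=13 (R, w=100) cum 220
  y=20 (S, w=8) cum 228
⇒ y* = 1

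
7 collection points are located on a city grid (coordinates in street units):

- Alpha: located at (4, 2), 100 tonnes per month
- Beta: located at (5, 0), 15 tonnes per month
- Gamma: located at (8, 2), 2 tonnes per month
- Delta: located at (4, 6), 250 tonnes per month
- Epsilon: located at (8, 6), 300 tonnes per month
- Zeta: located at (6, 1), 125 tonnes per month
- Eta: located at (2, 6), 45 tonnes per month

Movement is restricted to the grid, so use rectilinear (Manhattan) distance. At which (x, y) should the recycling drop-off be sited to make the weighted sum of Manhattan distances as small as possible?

(6, 6)

Manhattan distance separates: Σwᵢ(|x−xᵢ|+|y−yᵢ|) = Σwᵢ|x−xᵢ| + Σwᵢ|y−yᵢ|, so x and y are optimised independently as 1-D weighted medians.
Total weight W = 837; half = 418.5.
x-coordinate, sorted with cumulative weight:
  x=2 (Eta, w=45) cum 45
  x=4 (Alpha, w=100) cum 145
  x=4 (Delta, w=250) cum 395
  x=5 (Beta, w=15) cum 410
  x=6 (Zeta, w=125) cum 535  ← median
  x=8 (Gamma, w=2) cum 537
  x=8 (Epsilon, w=300) cum 837
⇒ x* = 6
y-coordinate, sorted with cumulative weight:
  y=0 (Beta, w=15) cum 15
  y=1 (Zeta, w=125) cum 140
  y=2 (Alpha, w=100) cum 240
  y=2 (Gamma, w=2) cum 242
  y=6 (Delta, w=250) cum 492  ← median
  y=6 (Epsilon, w=300) cum 792
  y=6 (Eta, w=45) cum 837
⇒ y* = 6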